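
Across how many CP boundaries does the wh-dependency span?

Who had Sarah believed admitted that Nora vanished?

"who" is extracted from the subject of "admitted".
Boundaries crossed, outermost first: [Ø] — 1 in total.

1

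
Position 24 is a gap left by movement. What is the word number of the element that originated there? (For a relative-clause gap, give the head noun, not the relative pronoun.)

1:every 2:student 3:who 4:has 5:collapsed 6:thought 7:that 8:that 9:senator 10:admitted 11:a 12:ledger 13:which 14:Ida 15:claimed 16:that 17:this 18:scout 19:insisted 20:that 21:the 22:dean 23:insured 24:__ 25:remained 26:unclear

The gap at 24 is the object of "insured", inside a relative clause.
The relative pronoun is "which" (word 13); it is bound by the head noun immediately before it.
Its filler is the head noun "ledger", at word 12.

12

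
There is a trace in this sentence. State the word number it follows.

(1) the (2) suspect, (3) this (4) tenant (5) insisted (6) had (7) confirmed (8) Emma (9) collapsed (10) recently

5

The displaced element is "the suspect" (word 2).
It is linked across 1 clause boundary (Ø).
It functions as the subject of "confirmed", so the gap sits immediately after word 5 ("insisted").
Base order: This tenant insisted that the suspect had confirmed Emma collapsed recently.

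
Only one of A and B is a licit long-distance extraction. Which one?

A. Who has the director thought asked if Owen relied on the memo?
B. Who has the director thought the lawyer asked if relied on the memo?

A

In B, the wh-phrase is extracted from inside a wh-island (introduced by "if"), which blocks movement.
In A, the extraction path crosses only that-complement boundaries, which are transparent.
So A is grammatical.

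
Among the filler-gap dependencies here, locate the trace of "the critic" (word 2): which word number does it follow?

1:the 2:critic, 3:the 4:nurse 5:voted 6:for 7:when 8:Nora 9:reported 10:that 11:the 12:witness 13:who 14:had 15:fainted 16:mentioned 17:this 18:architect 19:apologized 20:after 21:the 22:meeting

6

The displaced element is "the critic" (word 2).
It functions as the object of the preposition "for" of "voted", so the gap sits immediately after word 6 ("for").
Base order: The nurse voted for the critic when Nora reported that the witness who had fainted mentioned this architect apologized after the meeting.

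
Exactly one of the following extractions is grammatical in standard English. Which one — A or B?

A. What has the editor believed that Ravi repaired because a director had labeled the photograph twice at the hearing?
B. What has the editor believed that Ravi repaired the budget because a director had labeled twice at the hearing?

In B, the wh-phrase is extracted from inside an adjunct island (introduced by "because"), which blocks movement.
In A, the extraction path crosses only that-complement boundaries, which are transparent.
So A is grammatical.

A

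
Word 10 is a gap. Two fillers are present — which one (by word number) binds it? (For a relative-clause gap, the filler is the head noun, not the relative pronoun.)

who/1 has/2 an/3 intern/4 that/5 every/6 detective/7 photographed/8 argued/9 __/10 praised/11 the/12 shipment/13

1

The marked gap is the subject of "praised".
Its filler is the fronted wh-phrase "who", at word 1.
(The other dependency links word 4 to a gap after word 8.)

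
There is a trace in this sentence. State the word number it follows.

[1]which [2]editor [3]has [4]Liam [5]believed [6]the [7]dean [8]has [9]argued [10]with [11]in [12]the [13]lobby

The displaced element is "which editor" (word 2).
It is linked across 1 clause boundary (Ø).
It functions as the object of the preposition "with" of "argued", so the gap sits immediately after word 10 ("with").
Base order: Liam has believed the dean has argued with which editor in the lobby.

10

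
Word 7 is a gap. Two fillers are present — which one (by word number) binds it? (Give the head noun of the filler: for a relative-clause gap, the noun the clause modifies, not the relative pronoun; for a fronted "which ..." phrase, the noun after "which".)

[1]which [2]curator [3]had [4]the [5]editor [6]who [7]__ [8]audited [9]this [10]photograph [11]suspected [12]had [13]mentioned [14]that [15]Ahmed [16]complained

5

The marked gap is inside the relative clause, the subject of "audited".
Its filler is the head noun "editor" (via "who"), at word 5.
(The other dependency links word 2 to a gap after word 11.)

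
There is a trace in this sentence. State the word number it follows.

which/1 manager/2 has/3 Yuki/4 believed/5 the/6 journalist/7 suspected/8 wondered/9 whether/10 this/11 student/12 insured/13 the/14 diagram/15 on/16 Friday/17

8

The displaced element is "which manager" (word 2).
It is linked across 2 clause boundaries (Ø → Ø).
It functions as the subject of "wondered", so the gap sits immediately after word 8 ("suspected").
Base order: Yuki has believed the journalist suspected which manager wondered whether this student insured the diagram on Friday.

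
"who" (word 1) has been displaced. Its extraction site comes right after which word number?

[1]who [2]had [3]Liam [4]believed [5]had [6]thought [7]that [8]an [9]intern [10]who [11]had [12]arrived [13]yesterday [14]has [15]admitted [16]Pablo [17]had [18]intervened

4

The displaced element is "who" (word 1).
It is linked across 1 clause boundary (Ø).
It functions as the subject of "thought", so the gap sits immediately after word 4 ("believed").
Base order: Liam had believed that who had thought that an intern who had arrived yesterday has admitted Pablo had intervened.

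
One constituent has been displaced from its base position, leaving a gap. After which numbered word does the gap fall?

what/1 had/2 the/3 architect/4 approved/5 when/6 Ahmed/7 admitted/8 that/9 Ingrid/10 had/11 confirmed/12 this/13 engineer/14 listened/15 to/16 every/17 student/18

5

The displaced element is "what" (word 1).
It functions as the direct object of "approved", so the gap sits immediately after word 5 ("approved").
Base order: The architect had approved what when Ahmed admitted that Ingrid had confirmed this engineer listened to every student.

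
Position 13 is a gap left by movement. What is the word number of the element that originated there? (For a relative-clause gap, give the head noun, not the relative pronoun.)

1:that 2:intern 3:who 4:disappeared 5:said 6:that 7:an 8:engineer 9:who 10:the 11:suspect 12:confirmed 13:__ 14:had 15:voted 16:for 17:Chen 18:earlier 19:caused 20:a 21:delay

8

The gap at 13 is the subject of "voted", inside a relative clause.
The relative pronoun is "who" (word 9); it is bound by the head noun immediately before it.
Its filler is the head noun "engineer", at word 8.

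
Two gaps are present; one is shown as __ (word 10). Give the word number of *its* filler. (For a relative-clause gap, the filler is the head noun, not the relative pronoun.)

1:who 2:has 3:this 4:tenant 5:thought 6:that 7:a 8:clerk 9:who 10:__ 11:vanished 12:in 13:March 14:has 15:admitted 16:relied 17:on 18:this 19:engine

The marked gap is inside the relative clause, the subject of "vanished".
Its filler is the head noun "clerk" (via "who"), at word 8.
(The other dependency links word 1 to a gap after word 15.)

8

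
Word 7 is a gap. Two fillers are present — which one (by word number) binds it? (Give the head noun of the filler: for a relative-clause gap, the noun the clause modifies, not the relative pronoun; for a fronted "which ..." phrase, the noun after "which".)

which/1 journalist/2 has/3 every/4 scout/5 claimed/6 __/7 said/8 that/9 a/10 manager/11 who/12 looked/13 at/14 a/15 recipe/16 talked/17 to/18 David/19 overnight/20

2

The marked gap is the subject of "said".
Its filler is the fronted wh-phrase "which journalist", at word 2.
(The other dependency links word 11 to a gap after word 12.)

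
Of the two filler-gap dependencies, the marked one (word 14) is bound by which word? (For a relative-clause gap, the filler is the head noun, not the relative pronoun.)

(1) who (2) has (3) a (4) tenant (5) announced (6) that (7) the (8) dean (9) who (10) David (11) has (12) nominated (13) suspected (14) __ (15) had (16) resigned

1

The marked gap is the subject of "resigned".
Its filler is the fronted wh-phrase "who", at word 1.
(The other dependency links word 8 to a gap after word 12.)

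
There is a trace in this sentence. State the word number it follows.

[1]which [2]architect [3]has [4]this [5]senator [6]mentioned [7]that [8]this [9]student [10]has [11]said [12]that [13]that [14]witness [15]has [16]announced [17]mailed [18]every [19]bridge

The displaced element is "which architect" (word 2).
It is linked across 3 clause boundaries (that → that → Ø).
It functions as the subject of "mailed", so the gap sits immediately after word 16 ("announced").
Base order: This senator has mentioned that this student has said that that witness has announced that which architect mailed every bridge.

16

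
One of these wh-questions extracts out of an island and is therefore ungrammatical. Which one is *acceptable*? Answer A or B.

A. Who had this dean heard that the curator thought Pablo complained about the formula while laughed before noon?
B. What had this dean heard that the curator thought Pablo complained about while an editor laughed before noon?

In A, the wh-phrase is extracted from inside an adjunct island (introduced by "while"), which blocks movement.
In B, the extraction path crosses only that-complement boundaries, which are transparent.
So B is grammatical.

B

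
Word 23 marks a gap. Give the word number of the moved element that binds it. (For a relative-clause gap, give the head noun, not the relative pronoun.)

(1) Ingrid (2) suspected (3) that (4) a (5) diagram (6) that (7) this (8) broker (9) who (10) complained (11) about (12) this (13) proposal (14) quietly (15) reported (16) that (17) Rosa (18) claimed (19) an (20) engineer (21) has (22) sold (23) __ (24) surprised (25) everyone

The gap at 23 is the object of "sold", inside a relative clause.
The relative pronoun is "that" (word 6); it is bound by the head noun immediately before it.
Its filler is the head noun "diagram", at word 5.

5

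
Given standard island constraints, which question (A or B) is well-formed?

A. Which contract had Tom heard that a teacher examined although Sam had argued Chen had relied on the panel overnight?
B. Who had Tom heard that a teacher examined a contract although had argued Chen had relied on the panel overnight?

A

In B, the wh-phrase is extracted from inside an adjunct island (introduced by "although"), which blocks movement.
In A, the extraction path crosses only that-complement boundaries, which are transparent.
So A is grammatical.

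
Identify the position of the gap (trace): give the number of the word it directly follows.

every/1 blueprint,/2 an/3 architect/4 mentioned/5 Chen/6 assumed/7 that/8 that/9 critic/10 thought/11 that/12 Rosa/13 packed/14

14

The displaced element is "every blueprint" (word 2).
It is linked across 3 clause boundaries (Ø → that → that).
It functions as the direct object of "packed", so the gap sits immediately after word 14 ("packed").
Base order: An architect mentioned Chen assumed that that critic thought that Rosa packed every blueprint.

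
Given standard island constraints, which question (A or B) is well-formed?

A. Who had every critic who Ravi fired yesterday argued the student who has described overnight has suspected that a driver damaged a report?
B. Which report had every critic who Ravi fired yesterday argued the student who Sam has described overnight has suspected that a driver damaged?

In A, the wh-phrase is extracted from inside a complex-NP island (relative clause) (introduced by "who"), which blocks movement.
In B, the extraction path crosses only that-complement boundaries, which are transparent.
So B is grammatical.

B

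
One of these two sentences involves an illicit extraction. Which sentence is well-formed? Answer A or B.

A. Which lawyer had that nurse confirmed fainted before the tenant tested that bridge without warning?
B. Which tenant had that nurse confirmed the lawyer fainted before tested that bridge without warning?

In B, the wh-phrase is extracted from inside an adjunct island (introduced by "before"), which blocks movement.
In A, the extraction path crosses only that-complement boundaries, which are transparent.
So A is grammatical.

A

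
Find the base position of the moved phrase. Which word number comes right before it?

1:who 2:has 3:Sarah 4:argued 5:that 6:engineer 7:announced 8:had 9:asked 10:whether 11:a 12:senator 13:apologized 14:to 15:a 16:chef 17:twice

The displaced element is "who" (word 1).
It is linked across 2 clause boundaries (Ø → Ø).
It functions as the subject of "asked", so the gap sits immediately after word 7 ("announced").
Base order: Sarah has argued that engineer announced that who had asked whether a senator apologized to a chef twice.

7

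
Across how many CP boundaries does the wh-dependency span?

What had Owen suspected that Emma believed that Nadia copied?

"what" is extracted from the object of "copied".
Boundaries crossed, outermost first: [that], [that] — 2 in total.

2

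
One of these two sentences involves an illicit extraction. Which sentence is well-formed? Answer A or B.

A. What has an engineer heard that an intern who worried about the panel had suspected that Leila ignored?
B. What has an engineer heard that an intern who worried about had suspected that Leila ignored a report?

A

In B, the wh-phrase is extracted from inside a complex-NP island (relative clause) (introduced by "who"), which blocks movement.
In A, the extraction path crosses only that-complement boundaries, which are transparent.
So A is grammatical.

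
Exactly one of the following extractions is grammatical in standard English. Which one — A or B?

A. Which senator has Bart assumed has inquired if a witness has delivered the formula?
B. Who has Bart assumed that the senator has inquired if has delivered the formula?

A

In B, the wh-phrase is extracted from inside a wh-island (introduced by "if"), which blocks movement.
In A, the extraction path crosses only that-complement boundaries, which are transparent.
So A is grammatical.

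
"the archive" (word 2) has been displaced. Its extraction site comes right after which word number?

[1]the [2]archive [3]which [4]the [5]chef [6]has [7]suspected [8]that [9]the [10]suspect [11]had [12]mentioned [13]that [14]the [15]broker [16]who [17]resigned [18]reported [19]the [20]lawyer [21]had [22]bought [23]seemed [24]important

The displaced element is "the archive" (word 2).
It is linked across 3 clause boundaries (that → that → Ø).
It functions as the direct object of "bought", so the gap sits immediately after word 22 ("bought").
Base order: The chef has suspected that the suspect had mentioned that the broker who resigned reported the lawyer had bought the archive.

22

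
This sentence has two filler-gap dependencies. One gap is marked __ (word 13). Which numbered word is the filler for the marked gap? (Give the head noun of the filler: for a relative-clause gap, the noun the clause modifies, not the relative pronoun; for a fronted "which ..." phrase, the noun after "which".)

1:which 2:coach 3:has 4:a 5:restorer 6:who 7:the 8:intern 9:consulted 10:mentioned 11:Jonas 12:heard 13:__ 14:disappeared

The marked gap is the subject of "disappeared".
Its filler is the fronted wh-phrase "which coach", at word 2.
(The other dependency links word 5 to a gap after word 9.)

2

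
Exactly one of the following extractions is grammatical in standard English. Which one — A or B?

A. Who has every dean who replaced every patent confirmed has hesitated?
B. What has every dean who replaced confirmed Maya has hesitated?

In B, the wh-phrase is extracted from inside a complex-NP island (relative clause) (introduced by "who"), which blocks movement.
In A, the extraction path crosses only that-complement boundaries, which are transparent.
So A is grammatical.

A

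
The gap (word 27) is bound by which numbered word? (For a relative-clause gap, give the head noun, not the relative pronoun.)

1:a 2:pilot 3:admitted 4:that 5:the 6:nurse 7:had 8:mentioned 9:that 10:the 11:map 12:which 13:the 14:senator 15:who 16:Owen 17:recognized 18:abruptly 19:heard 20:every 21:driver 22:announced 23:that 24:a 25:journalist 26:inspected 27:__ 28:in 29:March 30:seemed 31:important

11

The gap at 27 is the object of "inspected", inside a relative clause.
The relative pronoun is "which" (word 12); it is bound by the head noun immediately before it.
Its filler is the head noun "map", at word 11.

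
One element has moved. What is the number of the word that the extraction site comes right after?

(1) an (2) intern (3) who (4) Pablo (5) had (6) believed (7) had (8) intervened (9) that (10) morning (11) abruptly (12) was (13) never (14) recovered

6

The displaced element is "an intern" (word 2).
It is linked across 1 clause boundary (Ø).
It functions as the subject of "intervened", so the gap sits immediately after word 6 ("believed").
Base order: Pablo had believed an intern had intervened that morning abruptly.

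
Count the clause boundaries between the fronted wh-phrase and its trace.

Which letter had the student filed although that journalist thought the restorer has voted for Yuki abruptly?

0

"which letter" originates inside the matrix clause — no clause boundary is crossed.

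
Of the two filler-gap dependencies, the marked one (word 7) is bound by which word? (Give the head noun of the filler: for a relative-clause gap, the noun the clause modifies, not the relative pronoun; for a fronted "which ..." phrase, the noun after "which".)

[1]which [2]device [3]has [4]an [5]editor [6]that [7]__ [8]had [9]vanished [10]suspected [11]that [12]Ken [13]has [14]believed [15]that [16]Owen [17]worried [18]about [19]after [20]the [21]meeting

5

The marked gap is inside the relative clause, the subject of "vanished".
Its filler is the head noun "editor" (via "that"), at word 5.
(The other dependency links word 2 to a gap after word 18.)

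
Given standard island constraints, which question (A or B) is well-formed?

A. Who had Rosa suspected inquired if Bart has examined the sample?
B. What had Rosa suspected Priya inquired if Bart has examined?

A

In B, the wh-phrase is extracted from inside a wh-island (introduced by "if"), which blocks movement.
In A, the extraction path crosses only that-complement boundaries, which are transparent.
So A is grammatical.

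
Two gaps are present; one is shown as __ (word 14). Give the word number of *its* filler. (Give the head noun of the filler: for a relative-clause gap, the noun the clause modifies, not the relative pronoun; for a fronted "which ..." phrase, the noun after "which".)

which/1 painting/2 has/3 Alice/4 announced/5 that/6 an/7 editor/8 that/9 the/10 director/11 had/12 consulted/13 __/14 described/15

8

The marked gap is inside the relative clause, the direct object of "consulted".
Its filler is the head noun "editor" (via "that"), at word 8.
(The other dependency links word 2 to a gap after word 15.)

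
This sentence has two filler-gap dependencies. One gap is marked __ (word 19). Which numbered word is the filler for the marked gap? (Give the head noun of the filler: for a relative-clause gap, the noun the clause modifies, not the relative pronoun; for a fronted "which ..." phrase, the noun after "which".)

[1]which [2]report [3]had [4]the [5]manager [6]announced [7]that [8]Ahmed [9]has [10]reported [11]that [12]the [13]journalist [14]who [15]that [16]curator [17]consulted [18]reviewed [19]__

2

The marked gap is the direct object of "reviewed".
Its filler is the fronted wh-phrase "which report", at word 2.
(The other dependency links word 13 to a gap after word 17.)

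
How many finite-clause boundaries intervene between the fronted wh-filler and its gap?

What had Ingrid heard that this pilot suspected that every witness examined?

"what" is extracted from the object of "examined".
Boundaries crossed, outermost first: [that], [that] — 2 in total.

2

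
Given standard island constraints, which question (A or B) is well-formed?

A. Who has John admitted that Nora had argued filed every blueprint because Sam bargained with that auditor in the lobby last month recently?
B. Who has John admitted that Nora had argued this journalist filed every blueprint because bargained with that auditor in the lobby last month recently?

A

In B, the wh-phrase is extracted from inside an adjunct island (introduced by "because"), which blocks movement.
In A, the extraction path crosses only that-complement boundaries, which are transparent.
So A is grammatical.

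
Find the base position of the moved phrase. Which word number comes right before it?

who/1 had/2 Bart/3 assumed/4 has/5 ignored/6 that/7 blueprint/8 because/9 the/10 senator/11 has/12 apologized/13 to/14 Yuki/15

The displaced element is "who" (word 1).
It is linked across 1 clause boundary (Ø).
It functions as the subject of "ignored", so the gap sits immediately after word 4 ("assumed").
Base order: Bart had assumed that who has ignored that blueprint because the senator has apologized to Yuki.

4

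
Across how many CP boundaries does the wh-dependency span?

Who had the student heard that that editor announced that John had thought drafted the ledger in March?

3

"who" is extracted from the subject of "drafted".
Boundaries crossed, outermost first: [that], [that], [Ø] — 3 in total.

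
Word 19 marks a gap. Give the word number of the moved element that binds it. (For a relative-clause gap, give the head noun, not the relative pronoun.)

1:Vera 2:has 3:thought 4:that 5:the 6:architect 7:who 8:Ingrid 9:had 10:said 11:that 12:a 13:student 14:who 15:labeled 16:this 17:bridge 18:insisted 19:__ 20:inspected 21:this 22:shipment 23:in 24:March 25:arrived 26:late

6

The gap at 19 is the subject of "inspected", inside a relative clause.
The relative pronoun is "who" (word 7); it is bound by the head noun immediately before it.
Its filler is the head noun "architect", at word 6.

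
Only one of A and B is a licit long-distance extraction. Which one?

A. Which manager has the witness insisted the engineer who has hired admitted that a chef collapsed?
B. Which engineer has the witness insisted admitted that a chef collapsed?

In A, the wh-phrase is extracted from inside a complex-NP island (relative clause) (introduced by "who"), which blocks movement.
In B, the extraction path crosses only that-complement boundaries, which are transparent.
So B is grammatical.

B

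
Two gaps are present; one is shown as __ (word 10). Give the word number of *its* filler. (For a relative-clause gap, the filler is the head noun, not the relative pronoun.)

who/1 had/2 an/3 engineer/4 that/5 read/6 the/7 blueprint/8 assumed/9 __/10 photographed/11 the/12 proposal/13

The marked gap is the subject of "photographed".
Its filler is the fronted wh-phrase "who", at word 1.
(The other dependency links word 4 to a gap after word 5.)

1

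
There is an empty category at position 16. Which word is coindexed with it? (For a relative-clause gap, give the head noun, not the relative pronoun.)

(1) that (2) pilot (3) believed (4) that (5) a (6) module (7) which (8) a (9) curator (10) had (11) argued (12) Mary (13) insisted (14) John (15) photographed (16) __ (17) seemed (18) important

The gap at 16 is the object of "photographed", inside a relative clause.
The relative pronoun is "which" (word 7); it is bound by the head noun immediately before it.
Its filler is the head noun "module", at word 6.

6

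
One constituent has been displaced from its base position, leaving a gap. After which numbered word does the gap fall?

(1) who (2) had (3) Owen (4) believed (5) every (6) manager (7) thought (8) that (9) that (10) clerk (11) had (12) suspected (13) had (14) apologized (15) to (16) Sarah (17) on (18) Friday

12

The displaced element is "who" (word 1).
It is linked across 3 clause boundaries (Ø → that → Ø).
It functions as the subject of "apologized", so the gap sits immediately after word 12 ("suspected").
Base order: Owen had believed every manager thought that that clerk had suspected that who had apologized to Sarah on Friday.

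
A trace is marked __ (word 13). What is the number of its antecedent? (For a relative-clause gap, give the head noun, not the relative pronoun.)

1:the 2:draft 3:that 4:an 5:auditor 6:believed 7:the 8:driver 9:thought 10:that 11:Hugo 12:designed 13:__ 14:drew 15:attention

The gap at 13 is the object of "designed", inside a relative clause.
The relative pronoun is "that" (word 3); it is bound by the head noun immediately before it.
Its filler is the head noun "draft", at word 2.

2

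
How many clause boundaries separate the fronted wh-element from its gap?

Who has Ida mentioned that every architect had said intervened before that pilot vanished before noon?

2

"who" is extracted from the subject of "intervened".
Boundaries crossed, outermost first: [that], [Ø] — 2 in total.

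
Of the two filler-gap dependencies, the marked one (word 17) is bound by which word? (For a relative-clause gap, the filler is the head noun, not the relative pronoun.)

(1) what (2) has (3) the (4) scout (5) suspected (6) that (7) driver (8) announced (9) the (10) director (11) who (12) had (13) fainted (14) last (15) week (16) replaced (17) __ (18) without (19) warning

1

The marked gap is the direct object of "replaced".
Its filler is the fronted wh-phrase "what", at word 1.
(The other dependency links word 10 to a gap after word 11.)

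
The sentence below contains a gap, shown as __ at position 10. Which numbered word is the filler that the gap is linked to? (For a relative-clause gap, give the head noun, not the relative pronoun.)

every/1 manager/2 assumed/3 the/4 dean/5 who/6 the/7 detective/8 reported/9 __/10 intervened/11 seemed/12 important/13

The gap at 10 is the subject of "intervened", inside a relative clause.
The relative pronoun is "who" (word 6); it is bound by the head noun immediately before it.
Its filler is the head noun "dean", at word 5.

5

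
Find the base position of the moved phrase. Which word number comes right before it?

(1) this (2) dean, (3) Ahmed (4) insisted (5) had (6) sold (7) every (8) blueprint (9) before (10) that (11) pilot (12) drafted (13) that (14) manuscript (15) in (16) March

The displaced element is "this dean" (word 2).
It is linked across 1 clause boundary (Ø).
It functions as the subject of "sold", so the gap sits immediately after word 4 ("insisted").
Base order: Ahmed insisted that this dean had sold every blueprint before that pilot drafted that manuscript in March.

4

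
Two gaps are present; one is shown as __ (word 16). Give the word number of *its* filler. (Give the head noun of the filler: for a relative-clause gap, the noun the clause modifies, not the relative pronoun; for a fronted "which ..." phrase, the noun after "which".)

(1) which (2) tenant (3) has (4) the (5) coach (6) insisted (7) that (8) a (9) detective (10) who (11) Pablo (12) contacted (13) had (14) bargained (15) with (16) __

2

The marked gap is the object of the preposition "with" of "bargained".
Its filler is the fronted wh-phrase "which tenant", at word 2.
(The other dependency links word 9 to a gap after word 12.)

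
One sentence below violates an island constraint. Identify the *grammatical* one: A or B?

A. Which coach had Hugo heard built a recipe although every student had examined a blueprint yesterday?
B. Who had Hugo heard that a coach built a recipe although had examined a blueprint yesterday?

A

In B, the wh-phrase is extracted from inside an adjunct island (introduced by "although"), which blocks movement.
In A, the extraction path crosses only that-complement boundaries, which are transparent.
So A is grammatical.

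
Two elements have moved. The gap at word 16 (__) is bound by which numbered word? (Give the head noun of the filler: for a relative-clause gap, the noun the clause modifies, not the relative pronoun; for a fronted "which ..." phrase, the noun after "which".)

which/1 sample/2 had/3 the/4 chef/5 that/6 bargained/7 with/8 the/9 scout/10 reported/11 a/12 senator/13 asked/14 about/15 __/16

The marked gap is the object of the preposition "about" of "asked".
Its filler is the fronted wh-phrase "which sample", at word 2.
(The other dependency links word 5 to a gap after word 6.)

2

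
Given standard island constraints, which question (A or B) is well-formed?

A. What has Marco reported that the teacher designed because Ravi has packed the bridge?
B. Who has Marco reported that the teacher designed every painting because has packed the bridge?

In B, the wh-phrase is extracted from inside an adjunct island (introduced by "because"), which blocks movement.
In A, the extraction path crosses only that-complement boundaries, which are transparent.
So A is grammatical.

A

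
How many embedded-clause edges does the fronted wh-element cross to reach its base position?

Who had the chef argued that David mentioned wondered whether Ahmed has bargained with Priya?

"who" is extracted from the subject of "wondered".
Boundaries crossed, outermost first: [that], [Ø] — 2 in total.

2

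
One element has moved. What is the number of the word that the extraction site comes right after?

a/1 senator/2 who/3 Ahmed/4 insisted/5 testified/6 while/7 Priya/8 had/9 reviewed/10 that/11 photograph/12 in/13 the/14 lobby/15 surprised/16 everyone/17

The displaced element is "a senator" (word 2).
It is linked across 1 clause boundary (Ø).
It functions as the subject of "testified", so the gap sits immediately after word 5 ("insisted").
Base order: Ahmed insisted that a senator testified while Priya had reviewed that photograph in the lobby.

5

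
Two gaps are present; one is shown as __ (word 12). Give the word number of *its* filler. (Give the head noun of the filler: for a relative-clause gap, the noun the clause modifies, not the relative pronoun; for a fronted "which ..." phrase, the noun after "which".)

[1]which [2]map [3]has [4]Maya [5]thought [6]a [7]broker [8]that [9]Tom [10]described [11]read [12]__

The marked gap is the direct object of "read".
Its filler is the fronted wh-phrase "which map", at word 2.
(The other dependency links word 7 to a gap after word 10.)

2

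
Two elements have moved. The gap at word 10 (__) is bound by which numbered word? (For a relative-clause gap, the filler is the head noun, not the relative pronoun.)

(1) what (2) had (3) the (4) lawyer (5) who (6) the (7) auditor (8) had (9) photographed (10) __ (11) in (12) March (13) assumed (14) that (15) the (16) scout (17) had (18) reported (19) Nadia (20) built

4

The marked gap is inside the relative clause, the direct object of "photographed".
Its filler is the head noun "lawyer" (via "who"), at word 4.
(The other dependency links word 1 to a gap after word 20.)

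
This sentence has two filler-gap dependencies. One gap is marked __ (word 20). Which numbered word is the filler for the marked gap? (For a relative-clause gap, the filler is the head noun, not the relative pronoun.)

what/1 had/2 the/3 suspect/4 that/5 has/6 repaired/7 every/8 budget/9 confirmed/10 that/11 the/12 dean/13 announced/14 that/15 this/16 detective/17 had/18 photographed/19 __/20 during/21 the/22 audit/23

1

The marked gap is the direct object of "photographed".
Its filler is the fronted wh-phrase "what", at word 1.
(The other dependency links word 4 to a gap after word 5.)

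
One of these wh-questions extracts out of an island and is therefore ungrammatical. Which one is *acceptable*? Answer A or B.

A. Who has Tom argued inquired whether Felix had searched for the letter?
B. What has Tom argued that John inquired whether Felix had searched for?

A

In B, the wh-phrase is extracted from inside a wh-island (introduced by "whether"), which blocks movement.
In A, the extraction path crosses only that-complement boundaries, which are transparent.
So A is grammatical.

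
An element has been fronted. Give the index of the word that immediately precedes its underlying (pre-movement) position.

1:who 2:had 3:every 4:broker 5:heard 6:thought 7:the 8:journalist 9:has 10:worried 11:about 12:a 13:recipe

The displaced element is "who" (word 1).
It is linked across 1 clause boundary (Ø).
It functions as the subject of "thought", so the gap sits immediately after word 5 ("heard").
Base order: Every broker had heard that who thought the journalist has worried about a recipe.

5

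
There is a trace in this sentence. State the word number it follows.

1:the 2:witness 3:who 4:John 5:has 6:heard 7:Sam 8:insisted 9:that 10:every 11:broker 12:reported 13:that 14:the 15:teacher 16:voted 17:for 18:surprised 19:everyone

The displaced element is "the witness" (word 2).
It is linked across 3 clause boundaries (Ø → that → that).
It functions as the object of the preposition "for" of "voted", so the gap sits immediately after word 17 ("for").
Base order: John has heard Sam insisted that every broker reported that the teacher voted for the witness.

17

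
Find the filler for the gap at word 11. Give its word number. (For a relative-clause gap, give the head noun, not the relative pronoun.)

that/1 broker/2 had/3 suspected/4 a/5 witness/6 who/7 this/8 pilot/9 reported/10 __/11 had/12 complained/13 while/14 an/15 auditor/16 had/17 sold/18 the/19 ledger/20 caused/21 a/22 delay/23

6

The gap at 11 is the subject of "complained", inside a relative clause.
The relative pronoun is "who" (word 7); it is bound by the head noun immediately before it.
Its filler is the head noun "witness", at word 6.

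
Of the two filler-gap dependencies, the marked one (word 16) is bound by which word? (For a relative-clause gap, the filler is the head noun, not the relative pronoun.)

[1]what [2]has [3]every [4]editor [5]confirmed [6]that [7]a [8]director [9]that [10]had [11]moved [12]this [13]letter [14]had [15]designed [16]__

The marked gap is the direct object of "designed".
Its filler is the fronted wh-phrase "what", at word 1.
(The other dependency links word 8 to a gap after word 9.)

1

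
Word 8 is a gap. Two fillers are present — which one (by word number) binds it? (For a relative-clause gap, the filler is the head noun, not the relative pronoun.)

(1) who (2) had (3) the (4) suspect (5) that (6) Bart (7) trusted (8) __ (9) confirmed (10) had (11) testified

The marked gap is inside the relative clause, the direct object of "trusted".
Its filler is the head noun "suspect" (via "that"), at word 4.
(The other dependency links word 1 to a gap after word 9.)

4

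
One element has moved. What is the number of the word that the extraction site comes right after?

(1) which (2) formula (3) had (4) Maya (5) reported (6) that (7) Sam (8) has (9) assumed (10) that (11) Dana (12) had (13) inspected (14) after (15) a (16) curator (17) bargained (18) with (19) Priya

The displaced element is "which formula" (word 2).
It is linked across 2 clause boundaries (that → that).
It functions as the direct object of "inspected", so the gap sits immediately after word 13 ("inspected").
Base order: Maya had reported that Sam has assumed that Dana had inspected which formula after a curator bargained with Priya.

13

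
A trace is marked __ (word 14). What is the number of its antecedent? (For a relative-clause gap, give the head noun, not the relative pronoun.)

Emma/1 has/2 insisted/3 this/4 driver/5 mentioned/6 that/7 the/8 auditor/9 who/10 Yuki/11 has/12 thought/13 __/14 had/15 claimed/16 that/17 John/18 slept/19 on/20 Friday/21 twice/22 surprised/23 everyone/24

9

The gap at 14 is the subject of "claimed", inside a relative clause.
The relative pronoun is "who" (word 10); it is bound by the head noun immediately before it.
Its filler is the head noun "auditor", at word 9.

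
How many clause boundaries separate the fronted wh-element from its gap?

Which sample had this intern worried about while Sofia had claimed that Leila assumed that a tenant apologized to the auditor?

0

"which sample" originates inside the matrix clause — no clause boundary is crossed.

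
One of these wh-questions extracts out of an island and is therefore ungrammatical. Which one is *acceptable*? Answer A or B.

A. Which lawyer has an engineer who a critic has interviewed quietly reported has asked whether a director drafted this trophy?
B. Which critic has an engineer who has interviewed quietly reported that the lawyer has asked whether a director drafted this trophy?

In B, the wh-phrase is extracted from inside a complex-NP island (relative clause) (introduced by "who"), which blocks movement.
In A, the extraction path crosses only that-complement boundaries, which are transparent.
So A is grammatical.

A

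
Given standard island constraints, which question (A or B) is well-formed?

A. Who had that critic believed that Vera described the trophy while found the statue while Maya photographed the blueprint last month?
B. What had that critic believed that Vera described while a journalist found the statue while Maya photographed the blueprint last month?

B

In A, the wh-phrase is extracted from inside an adjunct island (introduced by "while"), which blocks movement.
In B, the extraction path crosses only that-complement boundaries, which are transparent.
So B is grammatical.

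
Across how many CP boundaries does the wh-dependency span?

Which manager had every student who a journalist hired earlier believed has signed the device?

1

"which manager" is extracted from the subject of "signed".
Boundaries crossed, outermost first: [Ø] — 1 in total.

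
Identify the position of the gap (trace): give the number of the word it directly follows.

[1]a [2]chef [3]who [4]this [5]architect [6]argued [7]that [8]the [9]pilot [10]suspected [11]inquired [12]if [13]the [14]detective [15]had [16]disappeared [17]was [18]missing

The displaced element is "a chef" (word 2).
It is linked across 2 clause boundaries (that → Ø).
It functions as the subject of "inquired", so the gap sits immediately after word 10 ("suspected").
Base order: This architect argued that the pilot suspected a chef inquired if the detective had disappeared.

10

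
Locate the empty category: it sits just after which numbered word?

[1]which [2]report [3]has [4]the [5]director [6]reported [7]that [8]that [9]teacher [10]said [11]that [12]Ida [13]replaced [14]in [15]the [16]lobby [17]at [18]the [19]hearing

The displaced element is "which report" (word 2).
It is linked across 2 clause boundaries (that → that).
It functions as the direct object of "replaced", so the gap sits immediately after word 13 ("replaced").
Base order: The director has reported that that teacher said that Ida replaced which report in the lobby at the hearing.

13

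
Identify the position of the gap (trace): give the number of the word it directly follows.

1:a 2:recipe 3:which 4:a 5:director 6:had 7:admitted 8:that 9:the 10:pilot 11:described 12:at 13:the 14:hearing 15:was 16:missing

The displaced element is "a recipe" (word 2).
It is linked across 1 clause boundary (that).
It functions as the direct object of "described", so the gap sits immediately after word 11 ("described").
Base order: A director had admitted that the pilot described a recipe at the hearing.

11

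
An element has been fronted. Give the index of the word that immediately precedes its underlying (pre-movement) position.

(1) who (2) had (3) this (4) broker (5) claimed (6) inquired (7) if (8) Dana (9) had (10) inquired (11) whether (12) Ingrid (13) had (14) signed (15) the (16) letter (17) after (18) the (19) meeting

5

The displaced element is "who" (word 1).
It is linked across 1 clause boundary (Ø).
It functions as the subject of "inquired", so the gap sits immediately after word 5 ("claimed").
Base order: This broker had claimed that who inquired if Dana had inquired whether Ingrid had signed the letter after the meeting.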